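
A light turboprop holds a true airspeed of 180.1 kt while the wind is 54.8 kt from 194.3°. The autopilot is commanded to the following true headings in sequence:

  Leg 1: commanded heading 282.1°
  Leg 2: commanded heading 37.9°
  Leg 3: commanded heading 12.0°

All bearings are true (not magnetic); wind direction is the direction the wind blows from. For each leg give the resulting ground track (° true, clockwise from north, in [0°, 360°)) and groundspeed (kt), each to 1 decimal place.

Leg 1: heading 282.1°; drift +17.1° → track 299.2°, groundspeed 186.2 kt
Leg 2: heading 37.9°; drift -5.4° → track 32.5°, groundspeed 231.4 kt
Leg 3: heading 12.0°; drift +0.5° → track 12.5°, groundspeed 234.9 kt

Leg 1: track=299.2°, groundspeed=186.2 kt
Leg 2: track=32.5°, groundspeed=231.4 kt
Leg 3: track=12.5°, groundspeed=234.9 kt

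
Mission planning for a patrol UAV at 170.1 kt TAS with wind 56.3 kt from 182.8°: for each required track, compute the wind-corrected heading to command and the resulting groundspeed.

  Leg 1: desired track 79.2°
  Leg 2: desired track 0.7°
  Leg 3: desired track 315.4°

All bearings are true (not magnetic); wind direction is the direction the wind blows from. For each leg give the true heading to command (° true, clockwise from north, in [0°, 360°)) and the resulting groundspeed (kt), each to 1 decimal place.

Leg 1: heading=98.0°, groundspeed=174.3 kt
Leg 2: heading=0.0°, groundspeed=226.3 kt
Leg 3: heading=301.3°, groundspeed=203.1 kt

Leg 1: desired track 79.2°; wind correction +18.8° → command heading 98.0°, groundspeed 174.3 kt
Leg 2: desired track 0.7°; wind correction -0.7° → command heading 0.0°, groundspeed 226.3 kt
Leg 3: desired track 315.4°; wind correction -14.1° → command heading 301.3°, groundspeed 203.1 kt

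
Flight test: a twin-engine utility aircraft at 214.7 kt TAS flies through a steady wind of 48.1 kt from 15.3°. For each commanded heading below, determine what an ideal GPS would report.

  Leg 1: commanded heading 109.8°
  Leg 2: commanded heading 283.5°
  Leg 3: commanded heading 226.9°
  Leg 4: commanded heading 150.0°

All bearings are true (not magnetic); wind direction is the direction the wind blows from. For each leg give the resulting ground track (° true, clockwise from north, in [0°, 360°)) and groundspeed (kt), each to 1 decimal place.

Leg 1: heading 109.8°; drift +12.4° → track 122.2°, groundspeed 223.7 kt
Leg 2: heading 283.5°; drift -12.5° → track 271.0°, groundspeed 221.5 kt
Leg 3: heading 226.9°; drift -5.6° → track 221.3°, groundspeed 256.9 kt
Leg 4: heading 150.0°; drift +7.8° → track 157.8°, groundspeed 250.9 kt

Leg 1: track=122.2°, groundspeed=223.7 kt
Leg 2: track=271.0°, groundspeed=221.5 kt
Leg 3: track=221.3°, groundspeed=256.9 kt
Leg 4: track=157.8°, groundspeed=250.9 kt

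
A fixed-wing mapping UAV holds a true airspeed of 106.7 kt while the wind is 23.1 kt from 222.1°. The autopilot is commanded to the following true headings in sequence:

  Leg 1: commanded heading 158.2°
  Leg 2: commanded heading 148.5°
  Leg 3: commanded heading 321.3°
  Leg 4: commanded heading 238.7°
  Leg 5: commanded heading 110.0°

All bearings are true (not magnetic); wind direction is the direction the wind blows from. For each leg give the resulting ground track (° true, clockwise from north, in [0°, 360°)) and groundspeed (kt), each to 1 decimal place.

Leg 1: heading 158.2°; drift -12.1° → track 146.1°, groundspeed 98.7 kt
Leg 2: heading 148.5°; drift -12.5° → track 136.0°, groundspeed 102.6 kt
Leg 3: heading 321.3°; drift +11.7° → track 333.0°, groundspeed 112.7 kt
Leg 4: heading 238.7°; drift +4.5° → track 243.2°, groundspeed 84.8 kt
Leg 5: heading 110.0°; drift -10.5° → track 99.5°, groundspeed 117.4 kt

Leg 1: track=146.1°, groundspeed=98.7 kt
Leg 2: track=136.0°, groundspeed=102.6 kt
Leg 3: track=333.0°, groundspeed=112.7 kt
Leg 4: track=243.2°, groundspeed=84.8 kt
Leg 5: track=99.5°, groundspeed=117.4 kt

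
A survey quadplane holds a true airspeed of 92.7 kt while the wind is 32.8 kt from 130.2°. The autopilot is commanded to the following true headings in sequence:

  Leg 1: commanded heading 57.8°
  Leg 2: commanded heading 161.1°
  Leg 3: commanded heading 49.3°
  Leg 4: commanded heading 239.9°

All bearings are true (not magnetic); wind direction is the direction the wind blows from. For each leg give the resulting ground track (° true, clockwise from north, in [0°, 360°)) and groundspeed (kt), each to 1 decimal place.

Leg 1: heading 57.8°; drift -20.7° → track 37.1°, groundspeed 88.5 kt
Leg 2: heading 161.1°; drift +14.6° → track 175.7°, groundspeed 66.7 kt
Leg 3: heading 49.3°; drift -20.3° → track 29.0°, groundspeed 93.3 kt
Leg 4: heading 239.9°; drift +16.6° → track 256.5°, groundspeed 108.3 kt

Leg 1: track=37.1°, groundspeed=88.5 kt
Leg 2: track=175.7°, groundspeed=66.7 kt
Leg 3: track=29.0°, groundspeed=93.3 kt
Leg 4: track=256.5°, groundspeed=108.3 kt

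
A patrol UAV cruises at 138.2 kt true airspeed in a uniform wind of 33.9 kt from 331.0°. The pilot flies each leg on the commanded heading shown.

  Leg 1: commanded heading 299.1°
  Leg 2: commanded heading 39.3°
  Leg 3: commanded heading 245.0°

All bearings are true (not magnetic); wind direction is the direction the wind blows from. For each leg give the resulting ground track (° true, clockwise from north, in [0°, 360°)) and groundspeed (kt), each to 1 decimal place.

Leg 1: heading 299.1°; drift -9.3° → track 289.8°, groundspeed 110.9 kt
Leg 2: heading 39.3°; drift +14.1° → track 53.4°, groundspeed 129.6 kt
Leg 3: heading 245.0°; drift -14.0° → track 231.0°, groundspeed 140.0 kt

Leg 1: track=289.8°, groundspeed=110.9 kt
Leg 2: track=53.4°, groundspeed=129.6 kt
Leg 3: track=231.0°, groundspeed=140.0 kt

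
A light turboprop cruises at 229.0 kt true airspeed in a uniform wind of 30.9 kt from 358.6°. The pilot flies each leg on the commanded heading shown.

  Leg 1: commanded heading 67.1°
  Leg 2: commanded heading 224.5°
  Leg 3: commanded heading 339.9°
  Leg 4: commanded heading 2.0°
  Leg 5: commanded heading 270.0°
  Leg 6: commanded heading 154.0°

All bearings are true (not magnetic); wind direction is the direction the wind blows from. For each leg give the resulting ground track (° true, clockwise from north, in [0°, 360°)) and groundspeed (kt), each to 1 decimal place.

Leg 1: heading 67.1°; drift +7.5° → track 74.6°, groundspeed 219.6 kt
Leg 2: heading 224.5°; drift -5.1° → track 219.4°, groundspeed 251.5 kt
Leg 3: heading 339.9°; drift -2.8° → track 337.1°, groundspeed 200.0 kt
Leg 4: heading 2.0°; drift +0.5° → track 2.5°, groundspeed 198.2 kt
Leg 5: heading 270.0°; drift -7.7° → track 262.3°, groundspeed 230.3 kt
Leg 6: heading 154.0°; drift +2.9° → track 156.9°, groundspeed 257.4 kt

Leg 1: track=74.6°, groundspeed=219.6 kt
Leg 2: track=219.4°, groundspeed=251.5 kt
Leg 3: track=337.1°, groundspeed=200.0 kt
Leg 4: track=2.5°, groundspeed=198.2 kt
Leg 5: track=262.3°, groundspeed=230.3 kt
Leg 6: track=156.9°, groundspeed=257.4 kt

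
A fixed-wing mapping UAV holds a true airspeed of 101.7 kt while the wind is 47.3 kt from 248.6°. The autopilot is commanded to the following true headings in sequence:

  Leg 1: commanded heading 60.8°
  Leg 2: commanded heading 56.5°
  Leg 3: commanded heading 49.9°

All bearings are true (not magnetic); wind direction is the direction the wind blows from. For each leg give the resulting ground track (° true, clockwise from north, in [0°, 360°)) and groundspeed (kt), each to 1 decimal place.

Leg 1: heading 60.8°; drift +2.5° → track 63.3°, groundspeed 148.7 kt
Leg 2: heading 56.5°; drift +3.8° → track 60.3°, groundspeed 148.3 kt
Leg 3: heading 49.9°; drift +5.9° → track 55.8°, groundspeed 147.3 kt

Leg 1: track=63.3°, groundspeed=148.7 kt
Leg 2: track=60.3°, groundspeed=148.3 kt
Leg 3: track=55.8°, groundspeed=147.3 kt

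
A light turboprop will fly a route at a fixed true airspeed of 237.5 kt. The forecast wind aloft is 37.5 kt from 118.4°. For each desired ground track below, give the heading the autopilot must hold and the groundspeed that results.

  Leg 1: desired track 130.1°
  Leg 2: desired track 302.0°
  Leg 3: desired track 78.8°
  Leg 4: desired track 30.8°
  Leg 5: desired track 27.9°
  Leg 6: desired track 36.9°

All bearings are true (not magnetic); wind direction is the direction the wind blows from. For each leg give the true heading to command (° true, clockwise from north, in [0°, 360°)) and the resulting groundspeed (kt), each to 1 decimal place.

Leg 1: heading=128.3°, groundspeed=200.7 kt
Leg 2: heading=302.6°, groundspeed=274.9 kt
Leg 3: heading=84.6°, groundspeed=207.4 kt
Leg 4: heading=39.9°, groundspeed=233.0 kt
Leg 5: heading=37.0°, groundspeed=234.8 kt
Leg 6: heading=45.9°, groundspeed=229.0 kt

Leg 1: desired track 130.1°; wind correction -1.8° → command heading 128.3°, groundspeed 200.7 kt
Leg 2: desired track 302.0°; wind correction +0.6° → command heading 302.6°, groundspeed 274.9 kt
Leg 3: desired track 78.8°; wind correction +5.8° → command heading 84.6°, groundspeed 207.4 kt
Leg 4: desired track 30.8°; wind correction +9.1° → command heading 39.9°, groundspeed 233.0 kt
Leg 5: desired track 27.9°; wind correction +9.1° → command heading 37.0°, groundspeed 234.8 kt
Leg 6: desired track 36.9°; wind correction +9.0° → command heading 45.9°, groundspeed 229.0 kt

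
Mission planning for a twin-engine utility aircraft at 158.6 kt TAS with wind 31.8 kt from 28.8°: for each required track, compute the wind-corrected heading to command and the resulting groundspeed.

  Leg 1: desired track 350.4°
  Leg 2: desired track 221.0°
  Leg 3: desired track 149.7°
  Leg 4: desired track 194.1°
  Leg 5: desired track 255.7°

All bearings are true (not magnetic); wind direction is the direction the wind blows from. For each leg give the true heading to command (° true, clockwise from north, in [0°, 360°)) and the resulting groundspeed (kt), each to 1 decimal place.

Leg 1: desired track 350.4°; wind correction +7.2° → command heading 357.6°, groundspeed 132.4 kt
Leg 2: desired track 221.0°; wind correction +2.4° → command heading 223.4°, groundspeed 189.5 kt
Leg 3: desired track 149.7°; wind correction -9.9° → command heading 139.8°, groundspeed 172.6 kt
Leg 4: desired track 194.1°; wind correction -2.9° → command heading 191.2°, groundspeed 189.2 kt
Leg 5: desired track 255.7°; wind correction +8.4° → command heading 264.1°, groundspeed 178.6 kt

Leg 1: heading=357.6°, groundspeed=132.4 kt
Leg 2: heading=223.4°, groundspeed=189.5 kt
Leg 3: heading=139.8°, groundspeed=172.6 kt
Leg 4: heading=191.2°, groundspeed=189.2 kt
Leg 5: heading=264.1°, groundspeed=178.6 kt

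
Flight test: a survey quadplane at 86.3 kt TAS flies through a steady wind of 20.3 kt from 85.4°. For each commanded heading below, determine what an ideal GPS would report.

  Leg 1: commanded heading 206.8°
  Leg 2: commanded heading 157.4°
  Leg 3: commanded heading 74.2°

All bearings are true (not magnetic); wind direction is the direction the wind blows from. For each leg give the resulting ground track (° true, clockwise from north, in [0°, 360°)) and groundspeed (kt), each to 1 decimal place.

Leg 1: heading 206.8°; drift +10.1° → track 216.9°, groundspeed 98.4 kt
Leg 2: heading 157.4°; drift +13.6° → track 171.0°, groundspeed 82.3 kt
Leg 3: heading 74.2°; drift -3.4° → track 70.8°, groundspeed 66.5 kt

Leg 1: track=216.9°, groundspeed=98.4 kt
Leg 2: track=171.0°, groundspeed=82.3 kt
Leg 3: track=70.8°, groundspeed=66.5 kt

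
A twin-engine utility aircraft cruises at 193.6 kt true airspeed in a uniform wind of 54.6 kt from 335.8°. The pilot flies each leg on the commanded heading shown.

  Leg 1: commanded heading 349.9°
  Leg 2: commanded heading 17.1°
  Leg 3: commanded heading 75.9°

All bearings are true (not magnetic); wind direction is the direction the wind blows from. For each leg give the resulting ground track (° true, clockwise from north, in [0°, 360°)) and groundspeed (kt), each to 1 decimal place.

Leg 1: heading 349.9°; drift +5.4° → track 355.3°, groundspeed 141.3 kt
Leg 2: heading 17.1°; drift +13.3° → track 30.4°, groundspeed 156.8 kt
Leg 3: heading 75.9°; drift +14.8° → track 90.7°, groundspeed 210.2 kt

Leg 1: track=355.3°, groundspeed=141.3 kt
Leg 2: track=30.4°, groundspeed=156.8 kt
Leg 3: track=90.7°, groundspeed=210.2 kt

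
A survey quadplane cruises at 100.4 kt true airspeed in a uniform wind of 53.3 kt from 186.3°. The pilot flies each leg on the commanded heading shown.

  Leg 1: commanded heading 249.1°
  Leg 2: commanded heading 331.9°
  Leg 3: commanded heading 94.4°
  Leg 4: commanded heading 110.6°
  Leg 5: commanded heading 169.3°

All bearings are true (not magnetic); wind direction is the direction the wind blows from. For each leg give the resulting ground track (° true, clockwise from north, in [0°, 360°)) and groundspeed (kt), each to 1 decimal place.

Leg 1: heading 249.1°; drift +31.9° → track 281.0°, groundspeed 89.6 kt
Leg 2: heading 331.9°; drift +11.8° → track 343.7°, groundspeed 147.5 kt
Leg 3: heading 94.4°; drift -27.5° → track 66.9°, groundspeed 115.2 kt
Leg 4: heading 110.6°; drift -30.6° → track 80.0°, groundspeed 101.4 kt
Leg 5: heading 169.3°; drift -17.5° → track 151.8°, groundspeed 51.8 kt

Leg 1: track=281.0°, groundspeed=89.6 kt
Leg 2: track=343.7°, groundspeed=147.5 kt
Leg 3: track=66.9°, groundspeed=115.2 kt
Leg 4: track=80.0°, groundspeed=101.4 kt
Leg 5: track=151.8°, groundspeed=51.8 kt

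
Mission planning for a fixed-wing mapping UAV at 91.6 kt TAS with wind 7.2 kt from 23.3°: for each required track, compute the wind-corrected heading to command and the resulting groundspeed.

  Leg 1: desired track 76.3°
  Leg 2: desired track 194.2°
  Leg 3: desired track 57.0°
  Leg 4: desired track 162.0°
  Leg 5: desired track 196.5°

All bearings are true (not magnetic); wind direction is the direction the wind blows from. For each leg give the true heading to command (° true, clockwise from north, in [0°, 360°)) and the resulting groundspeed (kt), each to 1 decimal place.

Leg 1: heading=72.7°, groundspeed=87.1 kt
Leg 2: heading=193.5°, groundspeed=98.7 kt
Leg 3: heading=54.5°, groundspeed=85.5 kt
Leg 4: heading=159.0°, groundspeed=96.9 kt
Leg 5: heading=196.0°, groundspeed=98.7 kt

Leg 1: desired track 76.3°; wind correction -3.6° → command heading 72.7°, groundspeed 87.1 kt
Leg 2: desired track 194.2°; wind correction -0.7° → command heading 193.5°, groundspeed 98.7 kt
Leg 3: desired track 57.0°; wind correction -2.5° → command heading 54.5°, groundspeed 85.5 kt
Leg 4: desired track 162.0°; wind correction -3.0° → command heading 159.0°, groundspeed 96.9 kt
Leg 5: desired track 196.5°; wind correction -0.5° → command heading 196.0°, groundspeed 98.7 kt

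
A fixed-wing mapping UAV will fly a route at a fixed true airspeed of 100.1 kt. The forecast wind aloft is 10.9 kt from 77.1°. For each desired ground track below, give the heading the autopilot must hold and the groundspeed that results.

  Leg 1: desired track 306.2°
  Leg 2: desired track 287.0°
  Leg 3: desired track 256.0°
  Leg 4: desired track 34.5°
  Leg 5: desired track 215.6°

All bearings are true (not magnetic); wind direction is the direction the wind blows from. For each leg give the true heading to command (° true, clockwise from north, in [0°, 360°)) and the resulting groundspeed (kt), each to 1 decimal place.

Leg 1: heading=310.9°, groundspeed=106.9 kt
Leg 2: heading=290.1°, groundspeed=109.4 kt
Leg 3: heading=255.9°, groundspeed=111.0 kt
Leg 4: heading=38.7°, groundspeed=91.8 kt
Leg 5: heading=211.5°, groundspeed=108.0 kt

Leg 1: desired track 306.2°; wind correction +4.7° → command heading 310.9°, groundspeed 106.9 kt
Leg 2: desired track 287.0°; wind correction +3.1° → command heading 290.1°, groundspeed 109.4 kt
Leg 3: desired track 256.0°; wind correction -0.1° → command heading 255.9°, groundspeed 111.0 kt
Leg 4: desired track 34.5°; wind correction +4.2° → command heading 38.7°, groundspeed 91.8 kt
Leg 5: desired track 215.6°; wind correction -4.1° → command heading 211.5°, groundspeed 108.0 kt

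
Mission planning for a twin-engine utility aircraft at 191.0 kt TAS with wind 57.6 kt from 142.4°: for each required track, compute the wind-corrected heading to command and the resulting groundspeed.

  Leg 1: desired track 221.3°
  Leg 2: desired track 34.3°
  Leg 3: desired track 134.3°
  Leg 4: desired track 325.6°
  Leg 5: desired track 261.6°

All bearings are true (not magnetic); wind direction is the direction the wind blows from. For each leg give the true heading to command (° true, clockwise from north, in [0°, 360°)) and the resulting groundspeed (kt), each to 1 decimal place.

Leg 1: desired track 221.3°; wind correction -17.2° → command heading 204.1°, groundspeed 171.4 kt
Leg 2: desired track 34.3°; wind correction +16.7° → command heading 51.0°, groundspeed 200.9 kt
Leg 3: desired track 134.3°; wind correction +2.4° → command heading 136.7°, groundspeed 133.8 kt
Leg 4: desired track 325.6°; wind correction +1.0° → command heading 326.6°, groundspeed 248.5 kt
Leg 5: desired track 261.6°; wind correction -15.3° → command heading 246.3°, groundspeed 212.4 kt

Leg 1: heading=204.1°, groundspeed=171.4 kt
Leg 2: heading=51.0°, groundspeed=200.9 kt
Leg 3: heading=136.7°, groundspeed=133.8 kt
Leg 4: heading=326.6°, groundspeed=248.5 kt
Leg 5: heading=246.3°, groundspeed=212.4 kt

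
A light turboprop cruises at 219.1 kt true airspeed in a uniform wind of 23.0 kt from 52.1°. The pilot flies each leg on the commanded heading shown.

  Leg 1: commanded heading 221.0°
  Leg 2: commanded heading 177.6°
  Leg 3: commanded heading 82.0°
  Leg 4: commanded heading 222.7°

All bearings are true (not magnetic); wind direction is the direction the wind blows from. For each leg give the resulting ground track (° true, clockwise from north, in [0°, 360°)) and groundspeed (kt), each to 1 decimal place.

Leg 1: heading 221.0°; drift +1.0° → track 222.0°, groundspeed 241.7 kt
Leg 2: heading 177.6°; drift +4.6° → track 182.2°, groundspeed 233.2 kt
Leg 3: heading 82.0°; drift +3.3° → track 85.3°, groundspeed 199.5 kt
Leg 4: heading 222.7°; drift +0.9° → track 223.6°, groundspeed 241.8 kt

Leg 1: track=222.0°, groundspeed=241.7 kt
Leg 2: track=182.2°, groundspeed=233.2 kt
Leg 3: track=85.3°, groundspeed=199.5 kt
Leg 4: track=223.6°, groundspeed=241.8 kt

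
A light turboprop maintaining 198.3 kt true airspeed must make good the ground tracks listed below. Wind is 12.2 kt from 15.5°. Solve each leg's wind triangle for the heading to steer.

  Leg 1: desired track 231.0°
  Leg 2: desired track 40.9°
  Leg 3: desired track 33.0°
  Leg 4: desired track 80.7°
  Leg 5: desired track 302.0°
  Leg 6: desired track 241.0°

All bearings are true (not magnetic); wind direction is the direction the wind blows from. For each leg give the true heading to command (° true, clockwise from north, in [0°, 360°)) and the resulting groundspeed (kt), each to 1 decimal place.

Leg 1: heading=233.0°, groundspeed=208.1 kt
Leg 2: heading=39.4°, groundspeed=187.2 kt
Leg 3: heading=31.9°, groundspeed=186.6 kt
Leg 4: heading=77.5°, groundspeed=192.9 kt
Leg 5: heading=305.4°, groundspeed=194.5 kt
Leg 6: heading=243.5°, groundspeed=206.7 kt

Leg 1: desired track 231.0°; wind correction +2.0° → command heading 233.0°, groundspeed 208.1 kt
Leg 2: desired track 40.9°; wind correction -1.5° → command heading 39.4°, groundspeed 187.2 kt
Leg 3: desired track 33.0°; wind correction -1.1° → command heading 31.9°, groundspeed 186.6 kt
Leg 4: desired track 80.7°; wind correction -3.2° → command heading 77.5°, groundspeed 192.9 kt
Leg 5: desired track 302.0°; wind correction +3.4° → command heading 305.4°, groundspeed 194.5 kt
Leg 6: desired track 241.0°; wind correction +2.5° → command heading 243.5°, groundspeed 206.7 kt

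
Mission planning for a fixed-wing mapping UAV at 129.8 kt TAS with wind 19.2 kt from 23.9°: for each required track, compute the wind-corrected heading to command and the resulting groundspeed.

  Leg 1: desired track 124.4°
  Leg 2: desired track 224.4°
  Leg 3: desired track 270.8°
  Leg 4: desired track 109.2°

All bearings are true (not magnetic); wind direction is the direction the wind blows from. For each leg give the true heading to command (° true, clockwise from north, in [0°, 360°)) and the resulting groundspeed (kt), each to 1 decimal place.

Leg 1: desired track 124.4°; wind correction -8.4° → command heading 116.0°, groundspeed 131.9 kt
Leg 2: desired track 224.4°; wind correction +3.0° → command heading 227.4°, groundspeed 147.6 kt
Leg 3: desired track 270.8°; wind correction +7.8° → command heading 278.6°, groundspeed 136.1 kt
Leg 4: desired track 109.2°; wind correction -8.5° → command heading 100.7°, groundspeed 126.8 kt

Leg 1: heading=116.0°, groundspeed=131.9 kt
Leg 2: heading=227.4°, groundspeed=147.6 kt
Leg 3: heading=278.6°, groundspeed=136.1 kt
Leg 4: heading=100.7°, groundspeed=126.8 kt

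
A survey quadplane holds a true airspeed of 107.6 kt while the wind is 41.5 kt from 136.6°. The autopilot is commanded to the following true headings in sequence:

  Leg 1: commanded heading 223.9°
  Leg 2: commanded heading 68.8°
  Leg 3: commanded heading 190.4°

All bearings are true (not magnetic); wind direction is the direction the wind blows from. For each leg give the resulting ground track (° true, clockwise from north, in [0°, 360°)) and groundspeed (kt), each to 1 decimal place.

Leg 1: heading 223.9°; drift +21.4° → track 245.3°, groundspeed 113.5 kt
Leg 2: heading 68.8°; drift -22.7° → track 46.1°, groundspeed 99.6 kt
Leg 3: heading 190.4°; drift +22.0° → track 212.4°, groundspeed 89.6 kt

Leg 1: track=245.3°, groundspeed=113.5 kt
Leg 2: track=46.1°, groundspeed=99.6 kt
Leg 3: track=212.4°, groundspeed=89.6 kt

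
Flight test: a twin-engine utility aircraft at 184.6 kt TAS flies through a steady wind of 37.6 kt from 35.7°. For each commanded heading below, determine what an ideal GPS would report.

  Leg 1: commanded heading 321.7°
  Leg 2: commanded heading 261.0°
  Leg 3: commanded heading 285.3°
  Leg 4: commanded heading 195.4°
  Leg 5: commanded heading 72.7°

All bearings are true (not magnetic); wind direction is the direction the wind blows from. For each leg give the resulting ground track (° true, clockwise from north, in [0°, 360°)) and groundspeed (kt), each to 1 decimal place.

Leg 1: track=310.0°, groundspeed=177.9 kt
Leg 2: track=253.8°, groundspeed=212.7 kt
Leg 3: track=275.2°, groundspeed=200.8 kt
Leg 4: track=198.8°, groundspeed=220.3 kt
Leg 5: track=81.0°, groundspeed=156.2 kt

Leg 1: heading 321.7°; drift -11.7° → track 310.0°, groundspeed 177.9 kt
Leg 2: heading 261.0°; drift -7.2° → track 253.8°, groundspeed 212.7 kt
Leg 3: heading 285.3°; drift -10.1° → track 275.2°, groundspeed 200.8 kt
Leg 4: heading 195.4°; drift +3.4° → track 198.8°, groundspeed 220.3 kt
Leg 5: heading 72.7°; drift +8.3° → track 81.0°, groundspeed 156.2 kt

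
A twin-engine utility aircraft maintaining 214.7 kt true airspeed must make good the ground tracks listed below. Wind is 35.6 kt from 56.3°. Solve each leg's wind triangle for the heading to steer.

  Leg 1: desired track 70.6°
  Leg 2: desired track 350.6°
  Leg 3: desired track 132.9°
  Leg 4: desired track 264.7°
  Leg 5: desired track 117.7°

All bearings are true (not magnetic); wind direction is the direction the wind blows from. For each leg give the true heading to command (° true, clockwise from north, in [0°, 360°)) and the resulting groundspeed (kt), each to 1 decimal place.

Leg 1: desired track 70.6°; wind correction -2.3° → command heading 68.3°, groundspeed 180.0 kt
Leg 2: desired track 350.6°; wind correction +8.7° → command heading 359.3°, groundspeed 197.6 kt
Leg 3: desired track 132.9°; wind correction -9.3° → command heading 123.6°, groundspeed 203.6 kt
Leg 4: desired track 264.7°; wind correction +4.5° → command heading 269.2°, groundspeed 245.3 kt
Leg 5: desired track 117.7°; wind correction -8.4° → command heading 109.3°, groundspeed 195.4 kt

Leg 1: heading=68.3°, groundspeed=180.0 kt
Leg 2: heading=359.3°, groundspeed=197.6 kt
Leg 3: heading=123.6°, groundspeed=203.6 kt
Leg 4: heading=269.2°, groundspeed=245.3 kt
Leg 5: heading=109.3°, groundspeed=195.4 kt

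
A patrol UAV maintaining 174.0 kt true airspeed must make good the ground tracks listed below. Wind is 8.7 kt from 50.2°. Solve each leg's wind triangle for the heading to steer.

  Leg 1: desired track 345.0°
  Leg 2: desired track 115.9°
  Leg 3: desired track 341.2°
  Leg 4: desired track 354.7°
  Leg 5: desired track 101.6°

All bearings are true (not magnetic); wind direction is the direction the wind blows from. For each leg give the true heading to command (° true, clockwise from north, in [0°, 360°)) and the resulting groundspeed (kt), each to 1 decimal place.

Leg 1: heading=347.6°, groundspeed=170.2 kt
Leg 2: heading=113.3°, groundspeed=170.2 kt
Leg 3: heading=343.9°, groundspeed=170.7 kt
Leg 4: heading=357.1°, groundspeed=168.9 kt
Leg 5: heading=99.4°, groundspeed=168.4 kt

Leg 1: desired track 345.0°; wind correction +2.6° → command heading 347.6°, groundspeed 170.2 kt
Leg 2: desired track 115.9°; wind correction -2.6° → command heading 113.3°, groundspeed 170.2 kt
Leg 3: desired track 341.2°; wind correction +2.7° → command heading 343.9°, groundspeed 170.7 kt
Leg 4: desired track 354.7°; wind correction +2.4° → command heading 357.1°, groundspeed 168.9 kt
Leg 5: desired track 101.6°; wind correction -2.2° → command heading 99.4°, groundspeed 168.4 kt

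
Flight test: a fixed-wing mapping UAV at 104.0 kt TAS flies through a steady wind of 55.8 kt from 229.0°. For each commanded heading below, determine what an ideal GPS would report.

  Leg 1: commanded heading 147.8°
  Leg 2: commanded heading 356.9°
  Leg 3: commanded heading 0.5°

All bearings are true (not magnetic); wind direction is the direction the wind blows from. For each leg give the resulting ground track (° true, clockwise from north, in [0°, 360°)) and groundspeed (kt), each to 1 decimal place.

Leg 1: track=117.8°, groundspeed=110.2 kt
Leg 2: track=14.6°, groundspeed=145.1 kt
Leg 3: track=17.0°, groundspeed=147.0 kt

Leg 1: heading 147.8°; drift -30.0° → track 117.8°, groundspeed 110.2 kt
Leg 2: heading 356.9°; drift +17.7° → track 14.6°, groundspeed 145.1 kt
Leg 3: heading 0.5°; drift +16.5° → track 17.0°, groundspeed 147.0 kt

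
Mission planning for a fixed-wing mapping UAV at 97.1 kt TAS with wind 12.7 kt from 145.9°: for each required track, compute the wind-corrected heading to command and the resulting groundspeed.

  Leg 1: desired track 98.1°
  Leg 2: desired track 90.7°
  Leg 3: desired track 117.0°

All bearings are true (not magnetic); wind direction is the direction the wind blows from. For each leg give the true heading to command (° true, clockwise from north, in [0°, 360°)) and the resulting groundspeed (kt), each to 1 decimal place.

Leg 1: desired track 98.1°; wind correction +5.6° → command heading 103.7°, groundspeed 88.1 kt
Leg 2: desired track 90.7°; wind correction +6.2° → command heading 96.9°, groundspeed 89.3 kt
Leg 3: desired track 117.0°; wind correction +3.6° → command heading 120.6°, groundspeed 85.8 kt

Leg 1: heading=103.7°, groundspeed=88.1 kt
Leg 2: heading=96.9°, groundspeed=89.3 kt
Leg 3: heading=120.6°, groundspeed=85.8 kt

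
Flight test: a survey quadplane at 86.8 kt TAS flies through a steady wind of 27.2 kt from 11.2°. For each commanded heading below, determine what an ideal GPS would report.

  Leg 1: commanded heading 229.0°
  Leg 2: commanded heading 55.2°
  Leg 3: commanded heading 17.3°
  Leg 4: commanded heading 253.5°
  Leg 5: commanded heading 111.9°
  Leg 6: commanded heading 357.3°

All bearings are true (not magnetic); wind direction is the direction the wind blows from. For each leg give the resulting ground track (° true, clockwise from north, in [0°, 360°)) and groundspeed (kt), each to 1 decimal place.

Leg 1: heading 229.0°; drift -8.8° → track 220.2°, groundspeed 109.6 kt
Leg 2: heading 55.2°; drift +15.7° → track 70.9°, groundspeed 69.8 kt
Leg 3: heading 17.3°; drift +2.8° → track 20.1°, groundspeed 59.8 kt
Leg 4: heading 253.5°; drift -13.6° → track 239.9°, groundspeed 102.3 kt
Leg 5: heading 111.9°; drift +16.2° → track 128.1°, groundspeed 95.7 kt
Leg 6: heading 357.3°; drift -6.2° → track 351.1°, groundspeed 60.7 kt

Leg 1: track=220.2°, groundspeed=109.6 kt
Leg 2: track=70.9°, groundspeed=69.8 kt
Leg 3: track=20.1°, groundspeed=59.8 kt
Leg 4: track=239.9°, groundspeed=102.3 kt
Leg 5: track=128.1°, groundspeed=95.7 kt
Leg 6: track=351.1°, groundspeed=60.7 kt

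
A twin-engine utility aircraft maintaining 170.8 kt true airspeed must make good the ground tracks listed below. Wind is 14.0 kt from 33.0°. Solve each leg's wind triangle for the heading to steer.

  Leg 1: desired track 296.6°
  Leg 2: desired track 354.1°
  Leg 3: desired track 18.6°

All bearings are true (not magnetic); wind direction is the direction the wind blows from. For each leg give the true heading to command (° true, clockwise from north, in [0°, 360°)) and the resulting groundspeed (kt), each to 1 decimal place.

Leg 1: heading=301.3°, groundspeed=171.8 kt
Leg 2: heading=357.1°, groundspeed=159.7 kt
Leg 3: heading=19.8°, groundspeed=157.2 kt

Leg 1: desired track 296.6°; wind correction +4.7° → command heading 301.3°, groundspeed 171.8 kt
Leg 2: desired track 354.1°; wind correction +3.0° → command heading 357.1°, groundspeed 159.7 kt
Leg 3: desired track 18.6°; wind correction +1.2° → command heading 19.8°, groundspeed 157.2 kt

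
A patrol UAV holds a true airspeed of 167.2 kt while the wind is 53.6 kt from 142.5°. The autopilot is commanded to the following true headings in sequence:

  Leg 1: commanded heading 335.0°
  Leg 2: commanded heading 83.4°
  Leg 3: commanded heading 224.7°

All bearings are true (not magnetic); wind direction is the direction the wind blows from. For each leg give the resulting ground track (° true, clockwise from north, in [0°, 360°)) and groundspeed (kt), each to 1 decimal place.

Leg 1: heading 335.0°; drift -3.0° → track 332.0°, groundspeed 219.8 kt
Leg 2: heading 83.4°; drift -18.2° → track 65.2°, groundspeed 147.1 kt
Leg 3: heading 224.7°; drift +18.4° → track 243.1°, groundspeed 168.5 kt

Leg 1: track=332.0°, groundspeed=219.8 kt
Leg 2: track=65.2°, groundspeed=147.1 kt
Leg 3: track=243.1°, groundspeed=168.5 kt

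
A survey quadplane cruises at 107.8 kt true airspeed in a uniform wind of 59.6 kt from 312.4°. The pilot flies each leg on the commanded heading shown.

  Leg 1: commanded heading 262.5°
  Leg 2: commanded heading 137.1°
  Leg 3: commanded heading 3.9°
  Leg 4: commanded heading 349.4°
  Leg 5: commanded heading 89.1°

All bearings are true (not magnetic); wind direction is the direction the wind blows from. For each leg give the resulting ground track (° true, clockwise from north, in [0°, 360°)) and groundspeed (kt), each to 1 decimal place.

Leg 1: heading 262.5°; drift -33.3° → track 229.2°, groundspeed 83.0 kt
Leg 2: heading 137.1°; drift -1.7° → track 135.4°, groundspeed 167.3 kt
Leg 3: heading 3.9°; drift +33.4° → track 37.3°, groundspeed 84.7 kt
Leg 4: heading 349.4°; drift +30.8° → track 20.2°, groundspeed 70.1 kt
Leg 5: heading 89.1°; drift +15.1° → track 104.2°, groundspeed 156.6 kt

Leg 1: track=229.2°, groundspeed=83.0 kt
Leg 2: track=135.4°, groundspeed=167.3 kt
Leg 3: track=37.3°, groundspeed=84.7 kt
Leg 4: track=20.2°, groundspeed=70.1 kt
Leg 5: track=104.2°, groundspeed=156.6 kt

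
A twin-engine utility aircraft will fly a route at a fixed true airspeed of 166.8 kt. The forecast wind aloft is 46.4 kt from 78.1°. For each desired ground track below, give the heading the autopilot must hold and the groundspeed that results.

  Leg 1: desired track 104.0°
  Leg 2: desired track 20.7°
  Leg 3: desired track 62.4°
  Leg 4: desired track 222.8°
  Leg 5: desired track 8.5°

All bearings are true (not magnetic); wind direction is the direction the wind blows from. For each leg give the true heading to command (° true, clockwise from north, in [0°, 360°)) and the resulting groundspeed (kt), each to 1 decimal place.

Leg 1: heading=97.0°, groundspeed=123.8 kt
Leg 2: heading=34.3°, groundspeed=137.2 kt
Leg 3: heading=66.7°, groundspeed=121.7 kt
Leg 4: heading=213.5°, groundspeed=202.5 kt
Leg 5: heading=23.6°, groundspeed=144.9 kt

Leg 1: desired track 104.0°; wind correction -7.0° → command heading 97.0°, groundspeed 123.8 kt
Leg 2: desired track 20.7°; wind correction +13.6° → command heading 34.3°, groundspeed 137.2 kt
Leg 3: desired track 62.4°; wind correction +4.3° → command heading 66.7°, groundspeed 121.7 kt
Leg 4: desired track 222.8°; wind correction -9.3° → command heading 213.5°, groundspeed 202.5 kt
Leg 5: desired track 8.5°; wind correction +15.1° → command heading 23.6°, groundspeed 144.9 kt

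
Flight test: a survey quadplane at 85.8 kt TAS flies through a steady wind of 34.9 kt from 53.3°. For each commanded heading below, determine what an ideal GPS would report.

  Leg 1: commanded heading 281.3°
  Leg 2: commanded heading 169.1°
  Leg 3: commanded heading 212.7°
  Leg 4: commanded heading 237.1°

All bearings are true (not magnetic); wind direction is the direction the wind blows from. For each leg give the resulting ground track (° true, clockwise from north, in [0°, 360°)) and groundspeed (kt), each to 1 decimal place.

Leg 1: heading 281.3°; drift -13.4° → track 267.9°, groundspeed 112.2 kt
Leg 2: heading 169.1°; drift +17.3° → track 186.4°, groundspeed 105.8 kt
Leg 3: heading 212.7°; drift +5.9° → track 218.6°, groundspeed 119.1 kt
Leg 4: heading 237.1°; drift -1.1° → track 236.0°, groundspeed 120.6 kt

Leg 1: track=267.9°, groundspeed=112.2 kt
Leg 2: track=186.4°, groundspeed=105.8 kt
Leg 3: track=218.6°, groundspeed=119.1 kt
Leg 4: track=236.0°, groundspeed=120.6 kt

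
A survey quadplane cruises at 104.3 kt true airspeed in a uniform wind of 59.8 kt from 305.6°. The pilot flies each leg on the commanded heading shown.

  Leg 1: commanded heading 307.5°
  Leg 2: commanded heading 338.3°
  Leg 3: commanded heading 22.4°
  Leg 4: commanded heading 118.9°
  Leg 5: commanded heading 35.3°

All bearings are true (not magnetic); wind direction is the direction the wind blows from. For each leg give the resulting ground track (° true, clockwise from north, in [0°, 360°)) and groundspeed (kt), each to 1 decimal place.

Leg 1: track=310.0°, groundspeed=44.6 kt
Leg 2: track=9.2°, groundspeed=62.9 kt
Leg 3: track=55.1°, groundspeed=107.7 kt
Leg 4: track=121.3°, groundspeed=163.8 kt
Leg 5: track=65.2°, groundspeed=120.0 kt

Leg 1: heading 307.5°; drift +2.5° → track 310.0°, groundspeed 44.6 kt
Leg 2: heading 338.3°; drift +30.9° → track 9.2°, groundspeed 62.9 kt
Leg 3: heading 22.4°; drift +32.7° → track 55.1°, groundspeed 107.7 kt
Leg 4: heading 118.9°; drift +2.4° → track 121.3°, groundspeed 163.8 kt
Leg 5: heading 35.3°; drift +29.9° → track 65.2°, groundspeed 120.0 kt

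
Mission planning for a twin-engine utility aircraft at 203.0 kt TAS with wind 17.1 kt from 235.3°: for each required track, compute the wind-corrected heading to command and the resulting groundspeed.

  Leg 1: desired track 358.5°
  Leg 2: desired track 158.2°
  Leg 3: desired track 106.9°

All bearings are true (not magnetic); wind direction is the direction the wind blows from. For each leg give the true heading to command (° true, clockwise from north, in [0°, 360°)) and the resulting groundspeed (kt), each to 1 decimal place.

Leg 1: heading=354.5°, groundspeed=211.9 kt
Leg 2: heading=162.9°, groundspeed=198.5 kt
Leg 3: heading=110.7°, groundspeed=213.2 kt

Leg 1: desired track 358.5°; wind correction -4.0° → command heading 354.5°, groundspeed 211.9 kt
Leg 2: desired track 158.2°; wind correction +4.7° → command heading 162.9°, groundspeed 198.5 kt
Leg 3: desired track 106.9°; wind correction +3.8° → command heading 110.7°, groundspeed 213.2 kt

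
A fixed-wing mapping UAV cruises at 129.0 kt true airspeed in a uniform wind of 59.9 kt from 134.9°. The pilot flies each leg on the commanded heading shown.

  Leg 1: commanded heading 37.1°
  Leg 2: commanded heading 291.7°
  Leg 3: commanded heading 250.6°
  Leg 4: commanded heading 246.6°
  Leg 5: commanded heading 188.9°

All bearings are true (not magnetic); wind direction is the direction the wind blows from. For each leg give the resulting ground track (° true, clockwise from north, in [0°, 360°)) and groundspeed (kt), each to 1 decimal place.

Leg 1: track=13.7°, groundspeed=149.4 kt
Leg 2: track=299.0°, groundspeed=185.6 kt
Leg 3: track=269.8°, groundspeed=164.1 kt
Leg 4: track=266.8°, groundspeed=161.1 kt
Leg 5: track=216.2°, groundspeed=105.6 kt

Leg 1: heading 37.1°; drift -23.4° → track 13.7°, groundspeed 149.4 kt
Leg 2: heading 291.7°; drift +7.3° → track 299.0°, groundspeed 185.6 kt
Leg 3: heading 250.6°; drift +19.2° → track 269.8°, groundspeed 164.1 kt
Leg 4: heading 246.6°; drift +20.2° → track 266.8°, groundspeed 161.1 kt
Leg 5: heading 188.9°; drift +27.3° → track 216.2°, groundspeed 105.6 kt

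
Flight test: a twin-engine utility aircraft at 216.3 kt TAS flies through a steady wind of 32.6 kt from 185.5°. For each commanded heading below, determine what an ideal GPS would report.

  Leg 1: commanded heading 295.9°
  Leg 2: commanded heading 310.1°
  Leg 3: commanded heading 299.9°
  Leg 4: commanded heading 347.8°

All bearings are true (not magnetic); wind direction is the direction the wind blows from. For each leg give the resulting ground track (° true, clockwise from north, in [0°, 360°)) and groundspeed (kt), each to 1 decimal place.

Leg 1: track=303.5°, groundspeed=229.7 kt
Leg 2: track=316.6°, groundspeed=236.3 kt
Leg 3: track=307.3°, groundspeed=231.7 kt
Leg 4: track=350.1°, groundspeed=247.6 kt

Leg 1: heading 295.9°; drift +7.6° → track 303.5°, groundspeed 229.7 kt
Leg 2: heading 310.1°; drift +6.5° → track 316.6°, groundspeed 236.3 kt
Leg 3: heading 299.9°; drift +7.4° → track 307.3°, groundspeed 231.7 kt
Leg 4: heading 347.8°; drift +2.3° → track 350.1°, groundspeed 247.6 kt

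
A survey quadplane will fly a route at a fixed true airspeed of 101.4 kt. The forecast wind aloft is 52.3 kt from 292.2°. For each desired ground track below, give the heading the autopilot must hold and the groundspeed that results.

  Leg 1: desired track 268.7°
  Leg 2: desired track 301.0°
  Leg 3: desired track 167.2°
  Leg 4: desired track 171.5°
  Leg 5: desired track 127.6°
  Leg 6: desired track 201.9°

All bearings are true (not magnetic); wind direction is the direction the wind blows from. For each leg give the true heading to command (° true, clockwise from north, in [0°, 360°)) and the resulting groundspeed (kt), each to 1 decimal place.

Leg 1: desired track 268.7°; wind correction +11.9° → command heading 280.6°, groundspeed 51.3 kt
Leg 2: desired track 301.0°; wind correction -4.5° → command heading 296.5°, groundspeed 49.4 kt
Leg 3: desired track 167.2°; wind correction +25.0° → command heading 192.2°, groundspeed 121.9 kt
Leg 4: desired track 171.5°; wind correction +26.3° → command heading 197.8°, groundspeed 117.6 kt
Leg 5: desired track 127.6°; wind correction +7.9° → command heading 135.5°, groundspeed 150.9 kt
Leg 6: desired track 201.9°; wind correction +31.0° → command heading 232.9°, groundspeed 87.1 kt

Leg 1: heading=280.6°, groundspeed=51.3 kt
Leg 2: heading=296.5°, groundspeed=49.4 kt
Leg 3: heading=192.2°, groundspeed=121.9 kt
Leg 4: heading=197.8°, groundspeed=117.6 kt
Leg 5: heading=135.5°, groundspeed=150.9 kt
Leg 6: heading=232.9°, groundspeed=87.1 kt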